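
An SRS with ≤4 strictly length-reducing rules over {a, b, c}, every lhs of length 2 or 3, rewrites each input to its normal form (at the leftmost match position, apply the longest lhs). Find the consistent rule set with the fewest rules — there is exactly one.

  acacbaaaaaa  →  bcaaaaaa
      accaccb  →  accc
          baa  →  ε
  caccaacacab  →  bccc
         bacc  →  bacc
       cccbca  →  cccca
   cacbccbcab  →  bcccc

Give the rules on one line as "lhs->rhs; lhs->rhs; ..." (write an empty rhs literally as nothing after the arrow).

  | acacbaaaaaa => abcbaaaaaa => bcbaaaaaa => bcaaaaaa
  | accaccb => acbccb => acccb => accc
  | baa => ε
  | caccaacacab => bccaacacab => bccaabcab => bccabcab => bccbcab => bcccab => bcccb => bccc

ab->b; baa->; cac->bc; cb->c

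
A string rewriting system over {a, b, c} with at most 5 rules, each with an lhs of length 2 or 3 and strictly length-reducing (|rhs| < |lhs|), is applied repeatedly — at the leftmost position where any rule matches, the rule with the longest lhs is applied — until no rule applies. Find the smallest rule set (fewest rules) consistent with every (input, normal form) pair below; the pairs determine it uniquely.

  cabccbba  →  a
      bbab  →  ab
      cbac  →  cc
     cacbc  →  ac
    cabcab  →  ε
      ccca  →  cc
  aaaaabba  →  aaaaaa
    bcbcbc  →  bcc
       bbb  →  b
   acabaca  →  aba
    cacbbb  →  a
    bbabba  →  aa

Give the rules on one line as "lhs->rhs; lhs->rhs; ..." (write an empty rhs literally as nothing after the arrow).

aac->cc; bb->; ca->; cb->a

  | cabccbba => bccbba => bcaba => bba => a
  | bbab => ab
  | cbac => aac => cc
  | cacbc => cbc => ac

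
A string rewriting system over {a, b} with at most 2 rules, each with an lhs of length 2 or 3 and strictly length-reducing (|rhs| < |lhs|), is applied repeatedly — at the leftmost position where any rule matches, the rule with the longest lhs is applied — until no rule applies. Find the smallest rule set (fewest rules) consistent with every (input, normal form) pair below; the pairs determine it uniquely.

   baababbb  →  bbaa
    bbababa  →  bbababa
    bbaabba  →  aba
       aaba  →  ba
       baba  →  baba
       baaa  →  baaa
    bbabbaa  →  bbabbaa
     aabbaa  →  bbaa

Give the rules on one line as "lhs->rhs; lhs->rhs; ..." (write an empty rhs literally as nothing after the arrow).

aab->b; bbb->a

  | baababbb => bbabbb => bbaa
  | bbababa
  | bbaabba => bbbba => aba
  | aaba => ba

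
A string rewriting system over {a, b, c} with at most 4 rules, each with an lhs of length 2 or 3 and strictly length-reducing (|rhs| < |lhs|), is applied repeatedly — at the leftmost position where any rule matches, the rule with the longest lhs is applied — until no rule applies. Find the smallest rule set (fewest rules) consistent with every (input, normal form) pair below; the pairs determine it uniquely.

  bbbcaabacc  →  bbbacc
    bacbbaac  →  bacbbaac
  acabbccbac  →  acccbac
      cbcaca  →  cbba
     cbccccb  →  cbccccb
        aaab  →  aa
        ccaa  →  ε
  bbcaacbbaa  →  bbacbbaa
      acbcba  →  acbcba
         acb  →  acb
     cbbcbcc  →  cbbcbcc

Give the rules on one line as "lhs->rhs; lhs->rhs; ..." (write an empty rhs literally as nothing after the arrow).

ab->; abb->ac; ca->; cac->b

  | bbbcaabacc => bbbabacc => bbbacc
  | bacbbaac
  | acabbccbac => abbccbac => acccbac
  | cbcaca => cbba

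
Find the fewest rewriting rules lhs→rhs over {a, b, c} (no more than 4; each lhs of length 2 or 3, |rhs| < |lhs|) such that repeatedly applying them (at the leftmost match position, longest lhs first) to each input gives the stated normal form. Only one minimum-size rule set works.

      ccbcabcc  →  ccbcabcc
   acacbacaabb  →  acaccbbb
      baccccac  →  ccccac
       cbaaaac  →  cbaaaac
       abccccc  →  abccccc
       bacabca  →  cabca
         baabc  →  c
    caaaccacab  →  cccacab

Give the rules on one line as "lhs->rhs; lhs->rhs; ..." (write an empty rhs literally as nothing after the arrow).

aab->a; bac->c; caa->cb

  | ccbcabcc
  | acacbacaabb => acaccaabb => acaccbbb
  | baccccac => ccccac
  | cbaaaac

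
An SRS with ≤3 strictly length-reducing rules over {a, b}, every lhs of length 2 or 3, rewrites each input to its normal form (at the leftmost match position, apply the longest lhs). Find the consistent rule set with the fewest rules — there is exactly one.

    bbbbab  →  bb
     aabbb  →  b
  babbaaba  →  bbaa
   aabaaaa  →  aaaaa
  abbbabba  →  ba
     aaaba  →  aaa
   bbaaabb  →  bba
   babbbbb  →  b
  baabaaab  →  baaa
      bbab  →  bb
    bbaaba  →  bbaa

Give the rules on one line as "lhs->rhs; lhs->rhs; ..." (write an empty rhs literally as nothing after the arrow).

ab->; bbb->b

  | bbbbab => bbab => bb
  | aabbb => abb => b
  | babbaaba => bbaaba => bbaa
  | aabaaaa => aaaaa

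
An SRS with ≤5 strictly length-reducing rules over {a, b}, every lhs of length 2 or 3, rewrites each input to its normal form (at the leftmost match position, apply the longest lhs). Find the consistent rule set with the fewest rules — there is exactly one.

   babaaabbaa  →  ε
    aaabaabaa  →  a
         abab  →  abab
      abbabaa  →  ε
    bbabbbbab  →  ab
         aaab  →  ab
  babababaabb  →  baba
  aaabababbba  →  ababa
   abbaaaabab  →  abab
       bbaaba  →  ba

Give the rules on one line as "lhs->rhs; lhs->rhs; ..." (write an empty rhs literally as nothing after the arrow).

aa->; baa->; bb->a; bba->a

  | babaaabbaa => baabbaa => bbaa => aa => ε
  | aaabaabaa => abaabaa => abaa => a
  | abab
  | abbabaa => aabaa => baa => ε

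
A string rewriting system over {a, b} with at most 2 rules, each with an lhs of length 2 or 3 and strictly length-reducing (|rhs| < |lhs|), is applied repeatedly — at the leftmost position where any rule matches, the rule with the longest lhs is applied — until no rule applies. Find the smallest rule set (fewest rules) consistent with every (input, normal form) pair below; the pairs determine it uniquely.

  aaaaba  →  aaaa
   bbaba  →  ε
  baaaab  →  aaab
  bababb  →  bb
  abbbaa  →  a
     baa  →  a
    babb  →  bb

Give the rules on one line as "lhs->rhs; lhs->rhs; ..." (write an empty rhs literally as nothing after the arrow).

ba->; bba->

  | aaaaba => aaaa
  | bbaba => ba => ε
  | baaaab => aaab
  | bababb => babb => bb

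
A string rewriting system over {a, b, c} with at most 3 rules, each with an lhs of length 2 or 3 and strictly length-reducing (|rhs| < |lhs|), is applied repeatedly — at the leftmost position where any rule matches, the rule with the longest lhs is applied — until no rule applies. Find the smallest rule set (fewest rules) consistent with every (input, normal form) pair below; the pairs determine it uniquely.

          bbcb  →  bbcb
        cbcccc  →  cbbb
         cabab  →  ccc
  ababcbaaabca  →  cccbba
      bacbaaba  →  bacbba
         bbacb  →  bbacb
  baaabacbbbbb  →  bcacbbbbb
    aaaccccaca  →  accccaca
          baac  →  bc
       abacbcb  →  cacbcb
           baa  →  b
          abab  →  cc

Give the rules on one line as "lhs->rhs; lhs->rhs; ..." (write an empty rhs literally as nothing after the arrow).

  | bbcb
  | cbcccc => cbbcc => cbbb
  | cabab => ccab => ccc
  | ababcbaaabca => cabcbaaabca => cccbaaabca => cccbabca => cccbcca => cccbba

aa->; ab->c; bcc->bb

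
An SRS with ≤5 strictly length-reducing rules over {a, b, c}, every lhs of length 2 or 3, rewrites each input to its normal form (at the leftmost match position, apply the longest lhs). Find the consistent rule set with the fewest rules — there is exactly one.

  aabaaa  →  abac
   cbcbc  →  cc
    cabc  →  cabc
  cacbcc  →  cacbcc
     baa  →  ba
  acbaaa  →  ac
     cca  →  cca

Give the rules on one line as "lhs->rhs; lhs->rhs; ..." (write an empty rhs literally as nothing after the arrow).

aa->a; aaa->ac; bcb->; cba->

  | aabaaa => abaaa => abac
  | cbcbc => cc
  | cabc
  | cacbcc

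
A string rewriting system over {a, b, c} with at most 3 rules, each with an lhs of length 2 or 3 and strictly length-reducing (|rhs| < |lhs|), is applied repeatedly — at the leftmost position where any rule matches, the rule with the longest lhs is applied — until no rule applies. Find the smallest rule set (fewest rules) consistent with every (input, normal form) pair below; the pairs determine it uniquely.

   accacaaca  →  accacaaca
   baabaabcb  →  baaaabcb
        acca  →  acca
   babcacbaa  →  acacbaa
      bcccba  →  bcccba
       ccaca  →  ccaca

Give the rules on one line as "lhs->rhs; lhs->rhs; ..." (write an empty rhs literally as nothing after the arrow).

aba->aa; bab->a

  | accacaaca
  | baabaabcb => baaaabcb
  | acca
  | babcacbaa => acacbaa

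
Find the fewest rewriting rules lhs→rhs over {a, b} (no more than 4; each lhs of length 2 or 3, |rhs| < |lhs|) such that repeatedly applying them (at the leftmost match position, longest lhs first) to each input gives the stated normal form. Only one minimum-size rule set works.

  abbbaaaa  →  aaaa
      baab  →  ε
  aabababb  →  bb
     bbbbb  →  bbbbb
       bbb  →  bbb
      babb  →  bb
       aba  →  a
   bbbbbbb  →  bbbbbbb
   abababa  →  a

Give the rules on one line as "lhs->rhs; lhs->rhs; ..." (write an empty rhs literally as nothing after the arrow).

aab->; ab->b; ba->a

  | abbbaaaa => bbbaaaa => bbaaaa => baaaa => aaaa
  | baab => aab => ε
  | aabababb => ababb => babb => abb => bb
  | bbbbb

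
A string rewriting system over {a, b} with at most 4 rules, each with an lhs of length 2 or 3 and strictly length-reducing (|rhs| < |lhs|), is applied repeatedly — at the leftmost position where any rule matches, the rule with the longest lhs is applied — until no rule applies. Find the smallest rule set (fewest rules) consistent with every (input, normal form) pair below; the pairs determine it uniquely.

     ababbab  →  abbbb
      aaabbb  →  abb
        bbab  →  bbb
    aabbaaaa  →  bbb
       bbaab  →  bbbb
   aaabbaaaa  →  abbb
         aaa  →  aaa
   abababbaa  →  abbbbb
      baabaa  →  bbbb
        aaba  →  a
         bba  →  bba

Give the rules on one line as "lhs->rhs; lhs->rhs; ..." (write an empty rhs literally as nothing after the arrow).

  | ababbab => abbbab => abbbb
  | aaabbb => abb
  | bbab => bbb
  | aabbaaaa => baaaa => bbaa => bbb

aab->; baa->bb; bab->bb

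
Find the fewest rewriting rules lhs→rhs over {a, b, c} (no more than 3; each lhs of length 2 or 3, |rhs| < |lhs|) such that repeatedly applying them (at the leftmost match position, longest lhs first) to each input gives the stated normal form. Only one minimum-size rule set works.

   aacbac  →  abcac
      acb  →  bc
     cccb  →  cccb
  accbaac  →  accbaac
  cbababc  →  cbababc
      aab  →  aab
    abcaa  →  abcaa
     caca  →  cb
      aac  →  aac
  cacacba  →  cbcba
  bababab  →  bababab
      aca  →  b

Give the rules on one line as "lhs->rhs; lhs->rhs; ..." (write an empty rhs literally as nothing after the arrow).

aca->b; acb->bc

  | aacbac => abcac
  | acb => bc
  | cccb
  | accbaac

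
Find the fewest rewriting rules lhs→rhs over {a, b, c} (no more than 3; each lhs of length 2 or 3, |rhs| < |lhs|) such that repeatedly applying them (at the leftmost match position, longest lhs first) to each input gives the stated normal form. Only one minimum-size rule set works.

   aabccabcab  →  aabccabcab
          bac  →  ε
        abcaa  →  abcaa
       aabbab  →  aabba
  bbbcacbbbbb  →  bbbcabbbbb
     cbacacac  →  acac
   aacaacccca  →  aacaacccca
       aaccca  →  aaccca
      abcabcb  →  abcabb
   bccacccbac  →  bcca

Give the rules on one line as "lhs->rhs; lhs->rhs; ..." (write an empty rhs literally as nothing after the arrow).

  | aabccabcab
  | bac => ε
  | abcaa
  | aabbab => aabba

bab->ba; bac->; cb->b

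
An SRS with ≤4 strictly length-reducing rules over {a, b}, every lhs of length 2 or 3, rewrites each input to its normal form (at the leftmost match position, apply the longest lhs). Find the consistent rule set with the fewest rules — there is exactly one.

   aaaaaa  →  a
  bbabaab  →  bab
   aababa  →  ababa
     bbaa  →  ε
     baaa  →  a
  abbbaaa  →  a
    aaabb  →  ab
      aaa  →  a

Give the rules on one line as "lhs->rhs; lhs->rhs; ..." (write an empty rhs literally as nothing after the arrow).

  | aaaaaa => aaaaa => aaaa => aaa => aa => a
  | bbabaab => babaab => bab
  | aababa => ababa
  | bbaa => baa => ε

aa->a; baa->; bb->b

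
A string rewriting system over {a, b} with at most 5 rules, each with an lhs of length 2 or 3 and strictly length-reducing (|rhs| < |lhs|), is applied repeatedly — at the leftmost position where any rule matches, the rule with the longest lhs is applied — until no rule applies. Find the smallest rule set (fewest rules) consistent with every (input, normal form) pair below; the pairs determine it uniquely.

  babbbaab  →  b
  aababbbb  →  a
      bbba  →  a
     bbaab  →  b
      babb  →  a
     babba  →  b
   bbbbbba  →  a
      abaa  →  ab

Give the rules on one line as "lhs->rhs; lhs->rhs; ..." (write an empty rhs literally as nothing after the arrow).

  | babbbaab => bbbaab => abaab => abb => aa => b
  | aababbbb => bbabbbb => aabbbb => bbbbb => abbb => aab => bb => a
  | bbba => aba => a
  | bbaab => aaab => bab => b

aa->b; ba->; baa->b; bb->a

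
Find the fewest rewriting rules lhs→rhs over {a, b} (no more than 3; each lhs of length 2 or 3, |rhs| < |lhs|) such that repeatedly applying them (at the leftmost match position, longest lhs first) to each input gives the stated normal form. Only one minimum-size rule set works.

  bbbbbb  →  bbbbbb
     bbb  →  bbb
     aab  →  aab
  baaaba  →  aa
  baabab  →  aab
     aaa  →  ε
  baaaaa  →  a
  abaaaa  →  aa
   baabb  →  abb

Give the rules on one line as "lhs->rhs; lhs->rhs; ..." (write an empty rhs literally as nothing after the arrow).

  | bbbbbb
  | bbb
  | aab
  | baaaba => baaba => baba => aba => aa

aaa->; ba->a; baa->ba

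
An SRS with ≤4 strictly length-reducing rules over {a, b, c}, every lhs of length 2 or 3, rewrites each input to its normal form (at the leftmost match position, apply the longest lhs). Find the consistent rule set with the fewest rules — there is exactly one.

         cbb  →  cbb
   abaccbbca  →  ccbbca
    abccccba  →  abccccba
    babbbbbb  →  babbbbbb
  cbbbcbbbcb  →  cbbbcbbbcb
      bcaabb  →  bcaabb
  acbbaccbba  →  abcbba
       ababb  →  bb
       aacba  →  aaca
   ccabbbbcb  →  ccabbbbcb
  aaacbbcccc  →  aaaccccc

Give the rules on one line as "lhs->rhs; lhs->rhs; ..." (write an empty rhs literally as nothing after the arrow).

  | cbb
  | abaccbbca => ccbbca
  | abccccba
  | babbbbbb

aba->; acb->ac; cac->b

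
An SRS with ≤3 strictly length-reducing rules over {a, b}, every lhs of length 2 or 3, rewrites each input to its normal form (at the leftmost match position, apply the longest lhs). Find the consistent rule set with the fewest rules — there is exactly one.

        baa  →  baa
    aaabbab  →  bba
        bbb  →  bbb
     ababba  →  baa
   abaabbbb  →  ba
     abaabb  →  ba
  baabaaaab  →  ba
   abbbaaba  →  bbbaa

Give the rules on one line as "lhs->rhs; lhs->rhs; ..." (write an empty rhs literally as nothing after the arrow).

ab->b; bab->ba

  | baa
  | aaabbab => aabbab => abbab => bbab => bba
  | bbb
  | ababba => babba => baba => baa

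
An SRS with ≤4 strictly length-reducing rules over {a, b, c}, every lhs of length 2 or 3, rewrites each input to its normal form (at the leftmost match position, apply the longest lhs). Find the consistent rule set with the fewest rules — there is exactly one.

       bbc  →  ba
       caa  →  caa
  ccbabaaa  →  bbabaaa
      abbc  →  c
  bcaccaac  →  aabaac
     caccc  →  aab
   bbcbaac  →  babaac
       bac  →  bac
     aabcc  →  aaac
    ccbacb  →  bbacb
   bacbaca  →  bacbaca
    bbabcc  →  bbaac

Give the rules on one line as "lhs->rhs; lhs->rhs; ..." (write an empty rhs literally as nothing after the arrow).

  | bbc => ba
  | caa
  | ccbabaaa => bbabaaa
  | abbc => c

abb->; bc->a; cac->aa; cc->b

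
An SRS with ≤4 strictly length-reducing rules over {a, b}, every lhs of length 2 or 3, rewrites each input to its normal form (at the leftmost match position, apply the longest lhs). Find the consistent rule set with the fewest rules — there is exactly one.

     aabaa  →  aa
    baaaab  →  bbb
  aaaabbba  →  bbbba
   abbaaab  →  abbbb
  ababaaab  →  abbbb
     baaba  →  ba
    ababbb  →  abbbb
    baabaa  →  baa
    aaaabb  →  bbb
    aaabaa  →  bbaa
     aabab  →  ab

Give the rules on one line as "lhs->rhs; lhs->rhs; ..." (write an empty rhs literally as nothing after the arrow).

  | aabaa => aa
  | baaaab => bbab => bbb
  | aaaabbba => babbba => bbbba
  | abbaaab => abbbb

aaa->b; aab->; bab->bb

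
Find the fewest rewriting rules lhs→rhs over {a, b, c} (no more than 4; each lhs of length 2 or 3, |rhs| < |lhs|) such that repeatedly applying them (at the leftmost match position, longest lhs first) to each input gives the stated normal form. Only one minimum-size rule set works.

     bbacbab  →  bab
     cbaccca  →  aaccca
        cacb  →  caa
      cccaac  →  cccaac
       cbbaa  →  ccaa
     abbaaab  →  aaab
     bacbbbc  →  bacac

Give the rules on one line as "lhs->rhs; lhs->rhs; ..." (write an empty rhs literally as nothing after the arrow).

  | bbacbab => bbaaab => bab
  | cbaccca => aaccca
  | cacb => caa
  | cccaac

abb->; baa->; cb->a; cbb->cc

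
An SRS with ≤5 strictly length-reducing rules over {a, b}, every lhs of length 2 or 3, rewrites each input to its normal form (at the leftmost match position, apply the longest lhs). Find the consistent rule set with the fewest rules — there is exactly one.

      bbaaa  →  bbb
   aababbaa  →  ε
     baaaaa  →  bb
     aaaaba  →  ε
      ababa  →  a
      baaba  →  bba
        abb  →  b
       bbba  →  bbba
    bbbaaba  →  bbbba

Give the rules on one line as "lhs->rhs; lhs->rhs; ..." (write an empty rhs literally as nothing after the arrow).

  | bbaaa => bbb
  | aababbaa => babbaa => abaa => aa => ε
  | baaaaa => bbaa => bb
  | aaaaba => baba => aa => ε

aa->; aaa->b; ab->; bab->a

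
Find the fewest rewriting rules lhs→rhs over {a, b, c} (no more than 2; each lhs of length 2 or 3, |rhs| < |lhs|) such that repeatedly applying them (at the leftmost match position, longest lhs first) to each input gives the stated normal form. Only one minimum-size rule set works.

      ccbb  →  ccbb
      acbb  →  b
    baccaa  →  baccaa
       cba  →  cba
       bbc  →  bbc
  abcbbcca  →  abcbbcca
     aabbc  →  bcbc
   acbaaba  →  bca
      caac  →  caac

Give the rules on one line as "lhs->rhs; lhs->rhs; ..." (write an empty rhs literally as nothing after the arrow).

aab->bc; acb->

  | ccbb
  | acbb => b
  | baccaa
  | cba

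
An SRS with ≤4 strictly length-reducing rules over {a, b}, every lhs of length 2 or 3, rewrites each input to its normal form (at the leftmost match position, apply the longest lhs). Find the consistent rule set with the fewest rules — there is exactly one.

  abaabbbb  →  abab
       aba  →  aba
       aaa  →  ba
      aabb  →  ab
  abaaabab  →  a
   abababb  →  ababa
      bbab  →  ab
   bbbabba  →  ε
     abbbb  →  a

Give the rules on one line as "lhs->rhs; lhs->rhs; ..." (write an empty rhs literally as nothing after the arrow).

aa->b; aab->a; bb->

  | abaabbbb => ababbb => abab
  | aba
  | aaa => ba
  | aabb => ab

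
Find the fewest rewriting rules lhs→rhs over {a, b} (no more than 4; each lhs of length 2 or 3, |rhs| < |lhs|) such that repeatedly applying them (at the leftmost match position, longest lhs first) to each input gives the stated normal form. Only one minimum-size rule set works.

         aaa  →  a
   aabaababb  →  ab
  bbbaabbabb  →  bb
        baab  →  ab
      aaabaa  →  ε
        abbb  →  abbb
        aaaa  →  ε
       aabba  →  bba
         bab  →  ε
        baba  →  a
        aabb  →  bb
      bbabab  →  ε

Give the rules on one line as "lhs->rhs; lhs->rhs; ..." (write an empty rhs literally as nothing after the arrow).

  | aaa => a
  | aabaababb => baababb => ababb => ab
  | bbbaabbabb => bbabbabb => bbabb => bb
  | baab => ab

aa->; baa->a; bab->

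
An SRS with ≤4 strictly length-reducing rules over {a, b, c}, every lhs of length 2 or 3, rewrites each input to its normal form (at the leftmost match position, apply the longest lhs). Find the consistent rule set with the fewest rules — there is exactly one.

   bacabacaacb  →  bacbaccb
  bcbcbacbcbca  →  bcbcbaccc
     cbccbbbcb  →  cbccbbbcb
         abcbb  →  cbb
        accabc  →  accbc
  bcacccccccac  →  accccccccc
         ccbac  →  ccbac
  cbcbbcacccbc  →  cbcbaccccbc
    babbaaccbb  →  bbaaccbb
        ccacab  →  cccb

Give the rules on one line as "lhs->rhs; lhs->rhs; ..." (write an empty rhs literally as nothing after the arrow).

  | bacabacaacb => bacbacaacb => bacbacacb => bacbaccb
  | bcbcbacbcbca => bcbcbacbcac => bcbcbacacc => bcbcbaccc
  | cbccbbbcb
  | abcbb => cbb

ab->; bca->ac; ca->c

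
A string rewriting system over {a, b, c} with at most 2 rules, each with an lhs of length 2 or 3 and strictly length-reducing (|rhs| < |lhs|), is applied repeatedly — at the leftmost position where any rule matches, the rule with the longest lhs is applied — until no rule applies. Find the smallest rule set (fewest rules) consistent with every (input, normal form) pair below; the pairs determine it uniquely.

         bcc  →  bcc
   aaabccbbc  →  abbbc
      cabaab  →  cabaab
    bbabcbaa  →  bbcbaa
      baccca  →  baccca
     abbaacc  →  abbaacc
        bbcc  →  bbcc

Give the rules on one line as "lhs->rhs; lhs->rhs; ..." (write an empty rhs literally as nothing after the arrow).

abc->b; bab->b

  | bcc
  | aaabccbbc => aabcbbc => abbbc
  | cabaab
  | bbabcbaa => bbcbaa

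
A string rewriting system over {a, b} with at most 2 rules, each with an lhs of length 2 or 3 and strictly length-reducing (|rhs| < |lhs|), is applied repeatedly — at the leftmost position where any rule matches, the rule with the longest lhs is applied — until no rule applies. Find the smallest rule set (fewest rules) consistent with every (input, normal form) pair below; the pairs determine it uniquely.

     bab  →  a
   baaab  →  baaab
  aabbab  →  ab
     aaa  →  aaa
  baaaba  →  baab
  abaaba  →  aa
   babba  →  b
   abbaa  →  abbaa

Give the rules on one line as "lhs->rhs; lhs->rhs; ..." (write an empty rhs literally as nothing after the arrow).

  | bab => a
  | baaab
  | aabbab => aaba => ab
  | aaa

aba->b; bab->a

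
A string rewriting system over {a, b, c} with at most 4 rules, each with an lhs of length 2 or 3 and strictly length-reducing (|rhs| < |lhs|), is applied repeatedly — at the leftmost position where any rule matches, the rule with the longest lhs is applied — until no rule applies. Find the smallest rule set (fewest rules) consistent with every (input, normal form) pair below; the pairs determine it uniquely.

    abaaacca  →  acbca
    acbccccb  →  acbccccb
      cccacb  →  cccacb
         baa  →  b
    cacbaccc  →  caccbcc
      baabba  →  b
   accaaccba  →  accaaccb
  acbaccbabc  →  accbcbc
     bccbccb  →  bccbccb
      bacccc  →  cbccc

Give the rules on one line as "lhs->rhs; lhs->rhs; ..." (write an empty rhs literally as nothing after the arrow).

  | abaaacca => abaacca => abacca => acbca
  | acbccccb
  | cccacb
  | baa => ba => b

ba->b; bac->cb; bb->b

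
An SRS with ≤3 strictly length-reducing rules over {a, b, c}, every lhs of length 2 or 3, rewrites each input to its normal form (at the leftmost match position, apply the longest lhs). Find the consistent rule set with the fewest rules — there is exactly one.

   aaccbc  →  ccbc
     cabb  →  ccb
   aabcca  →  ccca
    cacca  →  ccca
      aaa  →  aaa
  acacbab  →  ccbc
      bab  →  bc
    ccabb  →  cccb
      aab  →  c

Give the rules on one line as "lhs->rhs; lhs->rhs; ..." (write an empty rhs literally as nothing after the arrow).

ab->c; ac->c

  | aaccbc => accbc => ccbc
  | cabb => ccb
  | aabcca => accca => ccca
  | cacca => ccca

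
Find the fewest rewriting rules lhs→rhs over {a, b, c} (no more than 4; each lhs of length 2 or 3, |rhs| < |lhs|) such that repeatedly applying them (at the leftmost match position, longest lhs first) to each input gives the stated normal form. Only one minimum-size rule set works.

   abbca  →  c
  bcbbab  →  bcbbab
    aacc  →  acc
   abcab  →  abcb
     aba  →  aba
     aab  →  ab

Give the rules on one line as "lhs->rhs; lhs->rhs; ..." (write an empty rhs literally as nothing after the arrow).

aa->a; abb->; ca->c

  | abbca => ca => c
  | bcbbab
  | aacc => acc
  | abcab => abcb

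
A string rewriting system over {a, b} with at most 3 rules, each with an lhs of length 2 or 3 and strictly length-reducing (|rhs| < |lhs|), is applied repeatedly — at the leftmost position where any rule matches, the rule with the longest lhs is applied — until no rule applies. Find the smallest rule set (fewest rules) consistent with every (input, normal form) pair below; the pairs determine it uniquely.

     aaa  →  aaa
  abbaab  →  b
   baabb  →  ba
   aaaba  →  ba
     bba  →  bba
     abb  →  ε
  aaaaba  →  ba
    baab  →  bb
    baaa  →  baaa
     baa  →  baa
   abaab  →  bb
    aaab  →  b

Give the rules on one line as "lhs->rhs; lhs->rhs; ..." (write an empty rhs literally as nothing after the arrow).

  | aaa
  | abbaab => aab => ab => b
  | baabb => ba
  | aaaba => aaba => aba => ba

ab->b; abb->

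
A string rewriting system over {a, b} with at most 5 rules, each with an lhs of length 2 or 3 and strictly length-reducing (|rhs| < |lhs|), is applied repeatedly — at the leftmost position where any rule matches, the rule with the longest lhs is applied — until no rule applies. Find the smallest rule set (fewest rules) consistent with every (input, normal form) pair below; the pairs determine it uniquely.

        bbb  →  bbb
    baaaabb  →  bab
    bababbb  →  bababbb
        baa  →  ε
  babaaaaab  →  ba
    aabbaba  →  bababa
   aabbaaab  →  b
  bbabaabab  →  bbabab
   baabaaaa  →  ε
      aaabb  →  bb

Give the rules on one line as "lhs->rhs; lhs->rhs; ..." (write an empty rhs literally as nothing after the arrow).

  | bbb
  | baaaabb => aabb => bab
  | bababbb
  | baa => ε

aa->; aaa->; aab->ba; baa->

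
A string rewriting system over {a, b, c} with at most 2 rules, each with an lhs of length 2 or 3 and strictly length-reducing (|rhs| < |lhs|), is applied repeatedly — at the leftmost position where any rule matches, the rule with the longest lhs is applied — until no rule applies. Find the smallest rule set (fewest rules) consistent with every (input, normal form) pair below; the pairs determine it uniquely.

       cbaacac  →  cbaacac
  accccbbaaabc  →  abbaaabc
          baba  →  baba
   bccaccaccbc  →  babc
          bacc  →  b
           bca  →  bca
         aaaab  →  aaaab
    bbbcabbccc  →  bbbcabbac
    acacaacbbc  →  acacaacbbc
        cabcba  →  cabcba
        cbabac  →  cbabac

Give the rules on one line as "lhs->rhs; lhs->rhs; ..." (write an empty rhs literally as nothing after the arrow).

  | cbaacac
  | accccbbaaabc => ccbbaaabc => abbaaabc
  | baba
  | bccaccaccbc => baaccaccbc => baaccbc => babc

acc->; cc->a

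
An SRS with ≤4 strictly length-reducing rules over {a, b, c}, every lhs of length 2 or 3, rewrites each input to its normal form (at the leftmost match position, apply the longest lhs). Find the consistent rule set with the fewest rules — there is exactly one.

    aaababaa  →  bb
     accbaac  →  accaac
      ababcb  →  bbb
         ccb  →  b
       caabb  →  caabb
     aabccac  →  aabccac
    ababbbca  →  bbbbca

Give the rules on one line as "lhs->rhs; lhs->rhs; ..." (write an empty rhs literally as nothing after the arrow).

  | aaababaa => aababaa => ababaa => babaa => bbaa => bba => bb
  | accbaac => accaac
  | ababcb => babcb => bbcb => bbb
  | ccb => cb => b

aba->ba; ba->b; cb->b; cba->ca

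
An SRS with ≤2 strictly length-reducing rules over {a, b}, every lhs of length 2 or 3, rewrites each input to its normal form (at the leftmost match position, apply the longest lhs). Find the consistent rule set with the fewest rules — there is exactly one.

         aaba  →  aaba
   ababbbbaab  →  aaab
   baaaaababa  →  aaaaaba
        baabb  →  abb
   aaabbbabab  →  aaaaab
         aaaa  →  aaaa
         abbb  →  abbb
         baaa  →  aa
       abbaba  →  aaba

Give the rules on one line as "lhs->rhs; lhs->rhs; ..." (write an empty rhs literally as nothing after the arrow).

  | aaba
  | ababbbbaab => aabbbbaab => aabbbab => aabbab => aabab => aaab
  | baaaaababa => aaaababa => aaaaaba
  | baabb => abb

baa->a; bab->ab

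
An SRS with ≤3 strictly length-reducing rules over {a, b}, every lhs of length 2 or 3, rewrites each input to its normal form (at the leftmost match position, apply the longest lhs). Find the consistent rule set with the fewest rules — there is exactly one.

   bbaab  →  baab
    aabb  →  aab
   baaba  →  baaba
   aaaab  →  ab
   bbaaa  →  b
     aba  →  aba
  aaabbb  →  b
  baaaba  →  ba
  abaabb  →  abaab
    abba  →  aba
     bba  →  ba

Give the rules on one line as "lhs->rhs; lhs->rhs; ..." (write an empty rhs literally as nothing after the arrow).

aaa->; bb->b

  | bbaab => baab
  | aabb => aab
  | baaba
  | aaaab => ab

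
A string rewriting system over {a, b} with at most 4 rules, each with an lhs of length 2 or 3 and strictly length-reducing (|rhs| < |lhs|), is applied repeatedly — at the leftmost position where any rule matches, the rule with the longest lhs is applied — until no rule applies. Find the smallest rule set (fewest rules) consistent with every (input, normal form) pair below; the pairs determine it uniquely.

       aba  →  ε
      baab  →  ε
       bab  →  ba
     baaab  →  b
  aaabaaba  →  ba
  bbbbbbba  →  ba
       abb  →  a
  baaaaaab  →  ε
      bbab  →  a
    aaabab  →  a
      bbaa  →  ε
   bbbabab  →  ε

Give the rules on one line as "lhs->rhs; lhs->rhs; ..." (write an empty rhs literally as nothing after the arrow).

aa->; aaa->b; ab->a; bb->

  | aba => aa => ε
  | baab => bb => ε
  | bab => ba
  | baaab => bbb => b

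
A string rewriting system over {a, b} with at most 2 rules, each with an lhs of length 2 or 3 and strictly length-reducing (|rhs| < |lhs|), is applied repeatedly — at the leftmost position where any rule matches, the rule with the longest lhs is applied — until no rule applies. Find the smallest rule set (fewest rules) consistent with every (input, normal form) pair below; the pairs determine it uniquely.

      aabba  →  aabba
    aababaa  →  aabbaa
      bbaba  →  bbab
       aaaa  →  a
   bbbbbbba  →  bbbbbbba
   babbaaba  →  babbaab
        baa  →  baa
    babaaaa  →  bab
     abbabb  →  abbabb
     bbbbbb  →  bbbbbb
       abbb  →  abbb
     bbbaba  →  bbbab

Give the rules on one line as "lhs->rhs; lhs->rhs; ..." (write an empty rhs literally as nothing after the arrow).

aaa->; aba->ab

  | aabba
  | aababaa => aabbaa
  | bbaba => bbab
  | aaaa => a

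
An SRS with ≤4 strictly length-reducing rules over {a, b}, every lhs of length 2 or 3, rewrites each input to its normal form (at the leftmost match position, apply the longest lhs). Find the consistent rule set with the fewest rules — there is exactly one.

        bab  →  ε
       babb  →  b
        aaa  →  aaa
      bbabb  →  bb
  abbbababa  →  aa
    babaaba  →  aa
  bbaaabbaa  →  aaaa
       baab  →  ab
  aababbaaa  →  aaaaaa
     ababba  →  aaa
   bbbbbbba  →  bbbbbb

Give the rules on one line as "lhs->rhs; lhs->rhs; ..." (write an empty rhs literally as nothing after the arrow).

  | bab => ε
  | babb => b
  | aaa
  | bbabb => bb

aba->a; abb->aa; ba->; bab->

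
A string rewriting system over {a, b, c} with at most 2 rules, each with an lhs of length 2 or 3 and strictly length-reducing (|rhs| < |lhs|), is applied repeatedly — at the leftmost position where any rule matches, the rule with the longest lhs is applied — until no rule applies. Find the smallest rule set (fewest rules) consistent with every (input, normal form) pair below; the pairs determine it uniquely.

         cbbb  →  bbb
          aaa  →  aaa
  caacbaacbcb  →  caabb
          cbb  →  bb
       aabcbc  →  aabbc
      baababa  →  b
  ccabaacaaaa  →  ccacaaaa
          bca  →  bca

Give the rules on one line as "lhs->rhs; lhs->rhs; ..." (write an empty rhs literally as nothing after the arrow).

aba->; cb->b

  | cbbb => bbb
  | aaa
  | caacbaacbcb => caabaacbcb => caacbcb => caabcb => caabb
  | cbb => bb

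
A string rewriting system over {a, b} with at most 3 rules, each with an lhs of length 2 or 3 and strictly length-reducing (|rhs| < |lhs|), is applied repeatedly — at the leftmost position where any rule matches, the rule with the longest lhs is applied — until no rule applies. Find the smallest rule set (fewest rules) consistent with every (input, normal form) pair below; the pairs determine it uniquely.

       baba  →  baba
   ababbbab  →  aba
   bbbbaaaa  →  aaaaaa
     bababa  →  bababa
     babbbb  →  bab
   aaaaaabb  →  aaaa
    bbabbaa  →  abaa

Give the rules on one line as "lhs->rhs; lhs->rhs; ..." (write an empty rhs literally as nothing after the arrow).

  | baba
  | ababbbab => abaabab => abaab => aba
  | bbbbaaaa => abbaaaa => aaaaaa
  | bababa

aab->a; bb->a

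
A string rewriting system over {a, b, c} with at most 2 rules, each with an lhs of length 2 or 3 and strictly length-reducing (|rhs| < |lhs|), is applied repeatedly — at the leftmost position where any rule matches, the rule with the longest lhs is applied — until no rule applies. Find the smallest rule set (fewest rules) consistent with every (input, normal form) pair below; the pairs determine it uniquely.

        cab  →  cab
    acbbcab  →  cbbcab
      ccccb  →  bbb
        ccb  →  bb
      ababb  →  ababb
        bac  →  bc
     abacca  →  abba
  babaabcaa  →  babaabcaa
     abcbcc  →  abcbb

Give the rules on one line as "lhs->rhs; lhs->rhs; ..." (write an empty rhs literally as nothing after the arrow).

  | cab
  | acbbcab => cbbcab
  | ccccb => bccb => bbb
  | ccb => bb

ac->c; cc->b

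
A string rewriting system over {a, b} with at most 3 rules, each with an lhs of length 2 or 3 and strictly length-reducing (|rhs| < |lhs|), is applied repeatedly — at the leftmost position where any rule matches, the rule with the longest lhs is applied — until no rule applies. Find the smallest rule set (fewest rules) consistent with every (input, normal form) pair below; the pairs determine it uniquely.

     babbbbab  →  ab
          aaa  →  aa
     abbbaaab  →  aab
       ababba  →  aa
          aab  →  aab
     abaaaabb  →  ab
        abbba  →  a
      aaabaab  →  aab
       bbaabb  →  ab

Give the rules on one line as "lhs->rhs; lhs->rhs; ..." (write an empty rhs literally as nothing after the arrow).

aaa->aa; abb->b; ba->a

  | babbbbab => abbbbab => bbbab => bbab => bab => ab
  | aaa => aa
  | abbbaaab => bbaaab => baaab => aaab => aab
  | ababba => aabba => aba => aa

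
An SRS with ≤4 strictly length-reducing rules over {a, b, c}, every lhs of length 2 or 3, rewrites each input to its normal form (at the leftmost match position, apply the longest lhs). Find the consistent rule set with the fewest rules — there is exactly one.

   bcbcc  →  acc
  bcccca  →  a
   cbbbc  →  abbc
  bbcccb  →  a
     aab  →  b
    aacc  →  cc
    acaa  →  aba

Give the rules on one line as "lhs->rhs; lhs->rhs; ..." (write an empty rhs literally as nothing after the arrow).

  | bcbcc => cbcc => acc
  | bcccca => bcccb => bcca => bcb => cb => a
  | cbbbc => abbc
  | bbcccb => bbcca => bbcb => bcb => cb => a

aa->; bcb->cb; ca->b; cb->a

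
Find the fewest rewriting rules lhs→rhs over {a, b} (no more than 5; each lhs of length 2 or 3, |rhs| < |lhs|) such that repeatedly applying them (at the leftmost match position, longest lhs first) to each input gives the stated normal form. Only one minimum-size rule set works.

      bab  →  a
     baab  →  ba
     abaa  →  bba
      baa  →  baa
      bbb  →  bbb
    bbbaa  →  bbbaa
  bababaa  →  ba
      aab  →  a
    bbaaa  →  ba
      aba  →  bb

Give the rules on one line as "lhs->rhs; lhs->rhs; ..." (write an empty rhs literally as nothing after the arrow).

aaa->ab; ab->; aba->bb; bab->a

  | bab => a
  | baab => ba
  | abaa => bba
  | baa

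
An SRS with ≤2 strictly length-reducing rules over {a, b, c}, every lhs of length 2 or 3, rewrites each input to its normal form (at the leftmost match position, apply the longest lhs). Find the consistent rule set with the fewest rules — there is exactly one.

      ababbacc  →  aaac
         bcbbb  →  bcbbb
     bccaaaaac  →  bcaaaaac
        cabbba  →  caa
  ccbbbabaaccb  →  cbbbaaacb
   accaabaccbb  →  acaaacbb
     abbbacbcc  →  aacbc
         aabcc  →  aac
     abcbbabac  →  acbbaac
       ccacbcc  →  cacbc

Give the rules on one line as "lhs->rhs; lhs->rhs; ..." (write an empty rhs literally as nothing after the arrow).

ab->a; cc->c

  | ababbacc => aabbacc => aabacc => aaacc => aaac
  | bcbbb
  | bccaaaaac => bcaaaaac
  | cabbba => cabba => caba => caa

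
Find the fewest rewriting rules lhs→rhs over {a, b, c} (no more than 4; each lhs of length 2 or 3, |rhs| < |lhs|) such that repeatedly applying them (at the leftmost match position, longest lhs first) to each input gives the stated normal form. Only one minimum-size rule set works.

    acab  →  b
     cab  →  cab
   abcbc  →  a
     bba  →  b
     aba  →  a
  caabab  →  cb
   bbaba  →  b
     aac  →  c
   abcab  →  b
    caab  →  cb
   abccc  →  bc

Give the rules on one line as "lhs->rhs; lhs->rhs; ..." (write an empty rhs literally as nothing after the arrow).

  | acab => bab => b
  | cab
  | abcbc => abc => a
  | bba => b

aa->; abc->a; ac->b; ba->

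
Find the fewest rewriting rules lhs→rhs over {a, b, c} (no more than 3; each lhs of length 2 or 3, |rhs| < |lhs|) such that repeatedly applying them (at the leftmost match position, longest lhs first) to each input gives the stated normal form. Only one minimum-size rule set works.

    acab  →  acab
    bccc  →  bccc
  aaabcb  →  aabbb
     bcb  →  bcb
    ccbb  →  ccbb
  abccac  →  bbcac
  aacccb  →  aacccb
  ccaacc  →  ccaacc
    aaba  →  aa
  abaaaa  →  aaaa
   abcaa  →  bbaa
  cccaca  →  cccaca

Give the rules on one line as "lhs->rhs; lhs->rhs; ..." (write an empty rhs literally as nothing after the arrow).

  | acab
  | bccc
  | aaabcb => aabbb
  | bcb

aba->a; abc->bb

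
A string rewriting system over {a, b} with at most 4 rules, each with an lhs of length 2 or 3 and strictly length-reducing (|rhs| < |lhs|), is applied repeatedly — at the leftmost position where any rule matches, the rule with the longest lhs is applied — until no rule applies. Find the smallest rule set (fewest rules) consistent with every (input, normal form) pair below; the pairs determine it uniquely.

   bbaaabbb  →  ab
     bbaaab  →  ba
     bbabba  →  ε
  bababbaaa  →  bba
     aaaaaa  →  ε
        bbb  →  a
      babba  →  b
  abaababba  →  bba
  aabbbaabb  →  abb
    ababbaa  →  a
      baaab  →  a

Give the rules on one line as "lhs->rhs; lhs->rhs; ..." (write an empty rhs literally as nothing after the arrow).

  | bbaaabbb => bbabbb => babb => ab
  | bbaaab => bbab => ba
  | bbabba => baba => aa => ε
  | bababbaaa => aabbaaa => bbaaa => bba

aa->; aba->b; bab->a; bbb->a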